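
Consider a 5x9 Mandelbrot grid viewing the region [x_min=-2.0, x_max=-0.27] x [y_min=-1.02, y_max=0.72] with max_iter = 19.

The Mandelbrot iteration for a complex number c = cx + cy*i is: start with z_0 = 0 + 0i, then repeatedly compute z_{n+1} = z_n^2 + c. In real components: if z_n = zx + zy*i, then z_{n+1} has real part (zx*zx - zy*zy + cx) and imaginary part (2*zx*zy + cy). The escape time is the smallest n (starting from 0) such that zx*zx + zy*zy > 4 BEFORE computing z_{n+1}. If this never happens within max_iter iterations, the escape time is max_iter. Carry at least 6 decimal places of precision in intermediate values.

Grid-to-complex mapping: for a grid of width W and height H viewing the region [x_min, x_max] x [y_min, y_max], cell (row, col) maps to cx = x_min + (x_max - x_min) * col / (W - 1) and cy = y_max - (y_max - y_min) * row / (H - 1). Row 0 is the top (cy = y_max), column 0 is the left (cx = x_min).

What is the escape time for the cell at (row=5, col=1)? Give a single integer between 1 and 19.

Answer: 4

Derivation:
z_0 = 0 + 0i, c = -1.5675 + -0.3675i
Iter 1: z = -1.5675 + -0.3675i, |z|^2 = 2.5921
Iter 2: z = 0.7545 + 0.7846i, |z|^2 = 1.1849
Iter 3: z = -1.6138 + 0.8165i, |z|^2 = 3.2711
Iter 4: z = 0.3704 + -3.0028i, |z|^2 = 9.1543
Escaped at iteration 4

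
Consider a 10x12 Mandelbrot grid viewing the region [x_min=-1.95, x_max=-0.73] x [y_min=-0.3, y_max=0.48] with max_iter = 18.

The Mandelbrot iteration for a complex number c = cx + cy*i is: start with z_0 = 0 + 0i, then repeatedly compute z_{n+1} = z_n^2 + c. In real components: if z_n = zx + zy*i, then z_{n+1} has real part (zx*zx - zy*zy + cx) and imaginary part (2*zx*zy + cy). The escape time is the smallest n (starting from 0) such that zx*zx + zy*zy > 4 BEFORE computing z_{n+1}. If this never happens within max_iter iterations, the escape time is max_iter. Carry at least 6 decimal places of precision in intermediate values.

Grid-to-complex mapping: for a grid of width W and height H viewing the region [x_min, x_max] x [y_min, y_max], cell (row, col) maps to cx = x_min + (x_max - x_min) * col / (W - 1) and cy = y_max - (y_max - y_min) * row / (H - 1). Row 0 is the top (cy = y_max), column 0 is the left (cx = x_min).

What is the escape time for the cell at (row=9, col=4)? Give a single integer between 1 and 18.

Answer: 9

Derivation:
z_0 = 0 + 0i, c = -1.4078 + -0.1582i
Iter 1: z = -1.4078 + -0.1582i, |z|^2 = 2.0069
Iter 2: z = 0.5490 + 0.2872i, |z|^2 = 0.3839
Iter 3: z = -1.1888 + 0.1572i, |z|^2 = 1.4380
Iter 4: z = -0.0192 + -0.5319i, |z|^2 = 0.2833
Iter 5: z = -1.6903 + -0.1377i, |z|^2 = 2.8761
Iter 6: z = 1.4304 + 0.3075i, |z|^2 = 2.1405
Iter 7: z = 0.5437 + 0.7215i, |z|^2 = 0.8161
Iter 8: z = -1.6327 + 0.6263i, |z|^2 = 3.0580
Iter 9: z = 0.8658 + -2.2032i, |z|^2 = 5.6039
Escaped at iteration 9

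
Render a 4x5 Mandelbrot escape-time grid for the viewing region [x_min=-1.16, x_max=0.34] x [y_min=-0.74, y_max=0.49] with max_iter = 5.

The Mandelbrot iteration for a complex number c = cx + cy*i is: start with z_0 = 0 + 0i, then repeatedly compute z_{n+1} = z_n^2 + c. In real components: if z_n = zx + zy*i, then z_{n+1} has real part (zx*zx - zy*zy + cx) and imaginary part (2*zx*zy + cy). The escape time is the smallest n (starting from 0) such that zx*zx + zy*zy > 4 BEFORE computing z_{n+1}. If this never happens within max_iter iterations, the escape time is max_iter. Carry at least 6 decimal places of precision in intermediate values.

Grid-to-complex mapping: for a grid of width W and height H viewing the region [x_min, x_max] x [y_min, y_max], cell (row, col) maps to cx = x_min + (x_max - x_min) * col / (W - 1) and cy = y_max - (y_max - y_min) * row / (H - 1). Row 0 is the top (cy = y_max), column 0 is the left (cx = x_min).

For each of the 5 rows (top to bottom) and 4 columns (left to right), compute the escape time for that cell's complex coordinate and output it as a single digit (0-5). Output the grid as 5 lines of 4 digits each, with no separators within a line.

(row=0, col=0): c = -1.1600 + 0.4900i → escape time 5
(row=0, col=1): c = -0.6600 + 0.4900i → escape time 5
(row=0, col=2): c = -0.1600 + 0.4900i → escape time 5
(row=0, col=3): c = 0.3400 + 0.4900i → escape time 5
(row=1, col=0): c = -1.1600 + 0.1825i → escape time 5
(row=1, col=1): c = -0.6600 + 0.1825i → escape time 5
(row=1, col=2): c = -0.1600 + 0.1825i → escape time 5
(row=1, col=3): c = 0.3400 + 0.1825i → escape time 5
(row=2, col=0): c = -1.1600 + -0.1250i → escape time 5
(row=2, col=1): c = -0.6600 + -0.1250i → escape time 5
(row=2, col=2): c = -0.1600 + -0.1250i → escape time 5
(row=2, col=3): c = 0.3400 + -0.1250i → escape time 5
(row=3, col=0): c = -1.1600 + -0.4325i → escape time 5
(row=3, col=1): c = -0.6600 + -0.4325i → escape time 5
(row=3, col=2): c = -0.1600 + -0.4325i → escape time 5
(row=3, col=3): c = 0.3400 + -0.4325i → escape time 5
(row=4, col=0): c = -1.1600 + -0.7400i → escape time 3
(row=4, col=1): c = -0.6600 + -0.7400i → escape time 5
(row=4, col=2): c = -0.1600 + -0.7400i → escape time 5
(row=4, col=3): c = 0.3400 + -0.7400i → escape time 5

Answer: 5555
5555
5555
5555
3555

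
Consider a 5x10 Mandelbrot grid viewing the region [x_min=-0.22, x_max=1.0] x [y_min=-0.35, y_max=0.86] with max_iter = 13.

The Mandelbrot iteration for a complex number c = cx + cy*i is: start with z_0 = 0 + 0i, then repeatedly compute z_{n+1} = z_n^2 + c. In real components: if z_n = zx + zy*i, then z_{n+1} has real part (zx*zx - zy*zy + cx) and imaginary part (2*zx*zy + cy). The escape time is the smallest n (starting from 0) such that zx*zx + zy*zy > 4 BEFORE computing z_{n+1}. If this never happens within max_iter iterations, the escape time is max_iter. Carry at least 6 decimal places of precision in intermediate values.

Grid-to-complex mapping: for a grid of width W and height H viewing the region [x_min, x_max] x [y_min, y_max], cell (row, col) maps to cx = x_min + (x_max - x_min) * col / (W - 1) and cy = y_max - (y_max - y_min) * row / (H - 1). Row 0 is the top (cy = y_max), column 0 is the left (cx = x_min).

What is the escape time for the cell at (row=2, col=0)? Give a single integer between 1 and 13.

z_0 = 0 + 0i, c = -0.2200 + 0.5911i
Iter 1: z = -0.2200 + 0.5911i, |z|^2 = 0.3978
Iter 2: z = -0.5210 + 0.3310i, |z|^2 = 0.3810
Iter 3: z = -0.0581 + 0.2462i, |z|^2 = 0.0640
Iter 4: z = -0.2772 + 0.5625i, |z|^2 = 0.3933
Iter 5: z = -0.4595 + 0.2792i, |z|^2 = 0.2892
Iter 6: z = -0.0868 + 0.3345i, |z|^2 = 0.1194
Iter 7: z = -0.3243 + 0.5331i, |z|^2 = 0.3893
Iter 8: z = -0.3990 + 0.2453i, |z|^2 = 0.2194
Iter 9: z = -0.1210 + 0.3954i, |z|^2 = 0.1710
Iter 10: z = -0.3617 + 0.4954i, |z|^2 = 0.3762
Iter 11: z = -0.3346 + 0.2328i, |z|^2 = 0.1662
Iter 12: z = -0.1622 + 0.4353i, |z|^2 = 0.2158

Answer: 13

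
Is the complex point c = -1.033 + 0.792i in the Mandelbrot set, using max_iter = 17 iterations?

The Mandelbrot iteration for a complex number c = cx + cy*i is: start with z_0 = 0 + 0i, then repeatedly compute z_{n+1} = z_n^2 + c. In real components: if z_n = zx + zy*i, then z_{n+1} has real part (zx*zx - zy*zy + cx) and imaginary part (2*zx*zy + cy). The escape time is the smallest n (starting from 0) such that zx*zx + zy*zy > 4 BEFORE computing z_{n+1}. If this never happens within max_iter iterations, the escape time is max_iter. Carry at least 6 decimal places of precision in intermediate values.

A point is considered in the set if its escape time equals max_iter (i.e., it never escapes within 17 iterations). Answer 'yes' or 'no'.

z_0 = 0 + 0i, c = -1.0330 + 0.7920i
Iter 1: z = -1.0330 + 0.7920i, |z|^2 = 1.6944
Iter 2: z = -0.5932 + -0.8443i, |z|^2 = 1.0647
Iter 3: z = -1.3939 + 1.7936i, |z|^2 = 5.1601
Escaped at iteration 3

Answer: no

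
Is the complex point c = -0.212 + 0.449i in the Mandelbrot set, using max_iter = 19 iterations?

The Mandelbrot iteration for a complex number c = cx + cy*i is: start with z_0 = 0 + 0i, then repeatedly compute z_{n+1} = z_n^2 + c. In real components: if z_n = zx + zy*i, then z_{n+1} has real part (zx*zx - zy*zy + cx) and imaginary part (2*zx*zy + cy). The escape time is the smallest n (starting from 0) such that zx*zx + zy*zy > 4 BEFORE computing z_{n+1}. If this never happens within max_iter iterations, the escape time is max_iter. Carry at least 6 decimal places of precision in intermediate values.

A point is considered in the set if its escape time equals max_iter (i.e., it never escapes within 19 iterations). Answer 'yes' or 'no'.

Answer: yes

Derivation:
z_0 = 0 + 0i, c = -0.2120 + 0.4490i
Iter 1: z = -0.2120 + 0.4490i, |z|^2 = 0.2465
Iter 2: z = -0.3687 + 0.2586i, |z|^2 = 0.2028
Iter 3: z = -0.1430 + 0.2583i, |z|^2 = 0.0872
Iter 4: z = -0.2583 + 0.3751i, |z|^2 = 0.2074
Iter 5: z = -0.2860 + 0.2552i, |z|^2 = 0.1469
Iter 6: z = -0.1953 + 0.3030i, |z|^2 = 0.1300
Iter 7: z = -0.2657 + 0.3306i, |z|^2 = 0.1799
Iter 8: z = -0.2507 + 0.2733i, |z|^2 = 0.1376
Iter 9: z = -0.2238 + 0.3119i, |z|^2 = 0.1474
Iter 10: z = -0.2592 + 0.3094i, |z|^2 = 0.1629
Iter 11: z = -0.2405 + 0.2886i, |z|^2 = 0.1412
Iter 12: z = -0.2375 + 0.3102i, |z|^2 = 0.1526
Iter 13: z = -0.2518 + 0.3017i, |z|^2 = 0.1544
Iter 14: z = -0.2396 + 0.2971i, |z|^2 = 0.1457
Iter 15: z = -0.2428 + 0.3066i, |z|^2 = 0.1530
Iter 16: z = -0.2471 + 0.3001i, |z|^2 = 0.1511
Iter 17: z = -0.2410 + 0.3007i, |z|^2 = 0.1485
Iter 18: z = -0.2444 + 0.3040i, |z|^2 = 0.1522
Did not escape in 19 iterations → in set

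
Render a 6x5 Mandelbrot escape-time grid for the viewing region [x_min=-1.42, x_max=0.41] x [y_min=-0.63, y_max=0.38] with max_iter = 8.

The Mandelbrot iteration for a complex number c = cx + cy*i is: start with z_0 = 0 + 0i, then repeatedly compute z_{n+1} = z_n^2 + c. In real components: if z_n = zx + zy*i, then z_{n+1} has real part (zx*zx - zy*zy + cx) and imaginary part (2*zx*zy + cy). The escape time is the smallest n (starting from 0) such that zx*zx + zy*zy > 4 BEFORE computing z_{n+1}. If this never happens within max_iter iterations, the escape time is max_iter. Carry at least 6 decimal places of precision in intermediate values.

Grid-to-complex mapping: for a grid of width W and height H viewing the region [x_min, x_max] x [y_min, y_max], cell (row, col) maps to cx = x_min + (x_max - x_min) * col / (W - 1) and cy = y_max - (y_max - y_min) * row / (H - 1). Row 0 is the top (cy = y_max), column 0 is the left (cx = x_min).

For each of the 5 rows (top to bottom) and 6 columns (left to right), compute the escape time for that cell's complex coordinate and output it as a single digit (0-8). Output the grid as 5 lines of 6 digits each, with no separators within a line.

Answer: 588888
888888
888888
588888
346888

Derivation:
(row=0, col=0): c = -1.4200 + 0.3800i → escape time 5
(row=0, col=1): c = -1.0540 + 0.3800i → escape time 8
(row=0, col=2): c = -0.6880 + 0.3800i → escape time 8
(row=0, col=3): c = -0.3220 + 0.3800i → escape time 8
(row=0, col=4): c = 0.0440 + 0.3800i → escape time 8
(row=0, col=5): c = 0.4100 + 0.3800i → escape time 8
(row=1, col=0): c = -1.4200 + 0.1275i → escape time 8
(row=1, col=1): c = -1.0540 + 0.1275i → escape time 8
(row=1, col=2): c = -0.6880 + 0.1275i → escape time 8
(row=1, col=3): c = -0.3220 + 0.1275i → escape time 8
(row=1, col=4): c = 0.0440 + 0.1275i → escape time 8
(row=1, col=5): c = 0.4100 + 0.1275i → escape time 8
(row=2, col=0): c = -1.4200 + -0.1250i → escape time 8
(row=2, col=1): c = -1.0540 + -0.1250i → escape time 8
(row=2, col=2): c = -0.6880 + -0.1250i → escape time 8
(row=2, col=3): c = -0.3220 + -0.1250i → escape time 8
(row=2, col=4): c = 0.0440 + -0.1250i → escape time 8
(row=2, col=5): c = 0.4100 + -0.1250i → escape time 8
(row=3, col=0): c = -1.4200 + -0.3775i → escape time 5
(row=3, col=1): c = -1.0540 + -0.3775i → escape time 8
(row=3, col=2): c = -0.6880 + -0.3775i → escape time 8
(row=3, col=3): c = -0.3220 + -0.3775i → escape time 8
(row=3, col=4): c = 0.0440 + -0.3775i → escape time 8
(row=3, col=5): c = 0.4100 + -0.3775i → escape time 8
(row=4, col=0): c = -1.4200 + -0.6300i → escape time 3
(row=4, col=1): c = -1.0540 + -0.6300i → escape time 4
(row=4, col=2): c = -0.6880 + -0.6300i → escape time 6
(row=4, col=3): c = -0.3220 + -0.6300i → escape time 8
(row=4, col=4): c = 0.0440 + -0.6300i → escape time 8
(row=4, col=5): c = 0.4100 + -0.6300i → escape time 8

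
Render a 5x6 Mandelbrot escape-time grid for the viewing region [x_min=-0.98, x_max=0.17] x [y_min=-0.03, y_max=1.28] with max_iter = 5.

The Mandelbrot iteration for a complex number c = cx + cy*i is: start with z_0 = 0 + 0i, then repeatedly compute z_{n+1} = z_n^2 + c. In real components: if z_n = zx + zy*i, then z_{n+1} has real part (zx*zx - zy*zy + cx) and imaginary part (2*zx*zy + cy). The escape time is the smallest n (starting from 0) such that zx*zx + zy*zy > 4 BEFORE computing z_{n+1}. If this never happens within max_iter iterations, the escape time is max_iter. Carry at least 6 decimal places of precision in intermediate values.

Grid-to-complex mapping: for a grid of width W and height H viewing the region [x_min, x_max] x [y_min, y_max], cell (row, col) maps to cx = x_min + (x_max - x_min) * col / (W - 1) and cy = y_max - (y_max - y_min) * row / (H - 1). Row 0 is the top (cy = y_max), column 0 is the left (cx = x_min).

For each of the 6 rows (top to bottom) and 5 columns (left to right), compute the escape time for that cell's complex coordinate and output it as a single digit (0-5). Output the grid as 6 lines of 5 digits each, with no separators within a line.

Answer: 23332
33454
44555
55555
55555
55555

Derivation:
(row=0, col=0): c = -0.9800 + 1.2800i → escape time 2
(row=0, col=1): c = -0.6925 + 1.2800i → escape time 3
(row=0, col=2): c = -0.4050 + 1.2800i → escape time 3
(row=0, col=3): c = -0.1175 + 1.2800i → escape time 3
(row=0, col=4): c = 0.1700 + 1.2800i → escape time 2
(row=1, col=0): c = -0.9800 + 1.0180i → escape time 3
(row=1, col=1): c = -0.6925 + 1.0180i → escape time 3
(row=1, col=2): c = -0.4050 + 1.0180i → escape time 4
(row=1, col=3): c = -0.1175 + 1.0180i → escape time 5
(row=1, col=4): c = 0.1700 + 1.0180i → escape time 4
(row=2, col=0): c = -0.9800 + 0.7560i → escape time 4
(row=2, col=1): c = -0.6925 + 0.7560i → escape time 4
(row=2, col=2): c = -0.4050 + 0.7560i → escape time 5
(row=2, col=3): c = -0.1175 + 0.7560i → escape time 5
(row=2, col=4): c = 0.1700 + 0.7560i → escape time 5
(row=3, col=0): c = -0.9800 + 0.4940i → escape time 5
(row=3, col=1): c = -0.6925 + 0.4940i → escape time 5
(row=3, col=2): c = -0.4050 + 0.4940i → escape time 5
(row=3, col=3): c = -0.1175 + 0.4940i → escape time 5
(row=3, col=4): c = 0.1700 + 0.4940i → escape time 5
(row=4, col=0): c = -0.9800 + 0.2320i → escape time 5
(row=4, col=1): c = -0.6925 + 0.2320i → escape time 5
(row=4, col=2): c = -0.4050 + 0.2320i → escape time 5
(row=4, col=3): c = -0.1175 + 0.2320i → escape time 5
(row=4, col=4): c = 0.1700 + 0.2320i → escape time 5
(row=5, col=0): c = -0.9800 + -0.0300i → escape time 5
(row=5, col=1): c = -0.6925 + -0.0300i → escape time 5
(row=5, col=2): c = -0.4050 + -0.0300i → escape time 5
(row=5, col=3): c = -0.1175 + -0.0300i → escape time 5
(row=5, col=4): c = 0.1700 + -0.0300i → escape time 5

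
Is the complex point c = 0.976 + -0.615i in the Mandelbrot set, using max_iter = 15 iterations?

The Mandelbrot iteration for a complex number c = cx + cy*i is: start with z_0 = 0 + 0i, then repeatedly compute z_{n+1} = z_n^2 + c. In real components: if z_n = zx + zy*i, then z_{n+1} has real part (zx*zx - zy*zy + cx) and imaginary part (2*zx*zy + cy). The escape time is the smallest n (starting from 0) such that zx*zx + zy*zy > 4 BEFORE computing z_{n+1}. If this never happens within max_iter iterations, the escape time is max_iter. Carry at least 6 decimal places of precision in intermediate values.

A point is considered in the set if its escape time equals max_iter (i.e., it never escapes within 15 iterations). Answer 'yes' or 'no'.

z_0 = 0 + 0i, c = 0.9760 + -0.6150i
Iter 1: z = 0.9760 + -0.6150i, |z|^2 = 1.3308
Iter 2: z = 1.5504 + -1.8155i, |z|^2 = 5.6996
Escaped at iteration 2

Answer: no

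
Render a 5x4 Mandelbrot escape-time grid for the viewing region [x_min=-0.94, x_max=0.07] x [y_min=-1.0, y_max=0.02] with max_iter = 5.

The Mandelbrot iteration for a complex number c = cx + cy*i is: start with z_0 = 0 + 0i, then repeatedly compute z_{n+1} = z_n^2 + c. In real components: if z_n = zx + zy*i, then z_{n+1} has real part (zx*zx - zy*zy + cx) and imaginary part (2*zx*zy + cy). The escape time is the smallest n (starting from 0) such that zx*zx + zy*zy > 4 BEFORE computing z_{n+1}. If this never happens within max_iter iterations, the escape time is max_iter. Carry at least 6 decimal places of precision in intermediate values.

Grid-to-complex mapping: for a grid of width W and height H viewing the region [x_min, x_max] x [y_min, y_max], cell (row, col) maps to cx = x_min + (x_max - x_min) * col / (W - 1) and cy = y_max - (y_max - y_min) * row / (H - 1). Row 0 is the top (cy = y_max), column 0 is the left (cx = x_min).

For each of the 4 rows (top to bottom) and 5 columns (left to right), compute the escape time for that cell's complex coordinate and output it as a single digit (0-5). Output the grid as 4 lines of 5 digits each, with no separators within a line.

Answer: 55555
55555
45555
33454

Derivation:
(row=0, col=0): c = -0.9400 + 0.0200i → escape time 5
(row=0, col=1): c = -0.6875 + 0.0200i → escape time 5
(row=0, col=2): c = -0.4350 + 0.0200i → escape time 5
(row=0, col=3): c = -0.1825 + 0.0200i → escape time 5
(row=0, col=4): c = 0.0700 + 0.0200i → escape time 5
(row=1, col=0): c = -0.9400 + -0.3200i → escape time 5
(row=1, col=1): c = -0.6875 + -0.3200i → escape time 5
(row=1, col=2): c = -0.4350 + -0.3200i → escape time 5
(row=1, col=3): c = -0.1825 + -0.3200i → escape time 5
(row=1, col=4): c = 0.0700 + -0.3200i → escape time 5
(row=2, col=0): c = -0.9400 + -0.6600i → escape time 4
(row=2, col=1): c = -0.6875 + -0.6600i → escape time 5
(row=2, col=2): c = -0.4350 + -0.6600i → escape time 5
(row=2, col=3): c = -0.1825 + -0.6600i → escape time 5
(row=2, col=4): c = 0.0700 + -0.6600i → escape time 5
(row=3, col=0): c = -0.9400 + -1.0000i → escape time 3
(row=3, col=1): c = -0.6875 + -1.0000i → escape time 3
(row=3, col=2): c = -0.4350 + -1.0000i → escape time 4
(row=3, col=3): c = -0.1825 + -1.0000i → escape time 5
(row=3, col=4): c = 0.0700 + -1.0000i → escape time 4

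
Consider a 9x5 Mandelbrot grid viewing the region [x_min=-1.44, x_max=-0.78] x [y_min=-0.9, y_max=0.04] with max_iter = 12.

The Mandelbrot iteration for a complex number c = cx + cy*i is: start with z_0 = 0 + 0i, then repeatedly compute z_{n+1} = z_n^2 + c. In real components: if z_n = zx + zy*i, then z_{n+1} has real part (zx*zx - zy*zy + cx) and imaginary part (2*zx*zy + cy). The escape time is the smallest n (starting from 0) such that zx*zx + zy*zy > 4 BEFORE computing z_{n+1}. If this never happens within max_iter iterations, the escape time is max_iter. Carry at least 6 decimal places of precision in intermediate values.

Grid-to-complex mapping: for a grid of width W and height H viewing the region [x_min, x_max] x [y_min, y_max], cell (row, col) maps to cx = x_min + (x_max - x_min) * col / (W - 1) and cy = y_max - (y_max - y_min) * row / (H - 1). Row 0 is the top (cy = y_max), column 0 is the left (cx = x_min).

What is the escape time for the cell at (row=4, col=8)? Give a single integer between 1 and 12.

Answer: 4

Derivation:
z_0 = 0 + 0i, c = -0.7800 + -0.9000i
Iter 1: z = -0.7800 + -0.9000i, |z|^2 = 1.4184
Iter 2: z = -0.9816 + 0.5040i, |z|^2 = 1.2176
Iter 3: z = -0.0705 + -1.8895i, |z|^2 = 3.5750
Iter 4: z = -4.3451 + -0.6337i, |z|^2 = 19.2811
Escaped at iteration 4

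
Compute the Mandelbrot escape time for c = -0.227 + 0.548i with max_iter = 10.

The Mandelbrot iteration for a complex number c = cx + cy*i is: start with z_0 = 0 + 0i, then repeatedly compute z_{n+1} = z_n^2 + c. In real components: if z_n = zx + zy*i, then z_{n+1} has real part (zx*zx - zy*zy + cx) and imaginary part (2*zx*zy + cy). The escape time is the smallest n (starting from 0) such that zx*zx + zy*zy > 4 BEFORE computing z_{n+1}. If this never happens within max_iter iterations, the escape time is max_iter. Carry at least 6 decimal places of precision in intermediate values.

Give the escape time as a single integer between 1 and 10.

z_0 = 0 + 0i, c = -0.2270 + 0.5480i
Iter 1: z = -0.2270 + 0.5480i, |z|^2 = 0.3518
Iter 2: z = -0.4758 + 0.2992i, |z|^2 = 0.3159
Iter 3: z = -0.0902 + 0.2633i, |z|^2 = 0.0775
Iter 4: z = -0.2882 + 0.5005i, |z|^2 = 0.3336
Iter 5: z = -0.3945 + 0.2595i, |z|^2 = 0.2229
Iter 6: z = -0.1387 + 0.3433i, |z|^2 = 0.1371
Iter 7: z = -0.3256 + 0.4528i, |z|^2 = 0.3110
Iter 8: z = -0.3260 + 0.2532i, |z|^2 = 0.1704
Iter 9: z = -0.1848 + 0.3829i, |z|^2 = 0.1808

Answer: 10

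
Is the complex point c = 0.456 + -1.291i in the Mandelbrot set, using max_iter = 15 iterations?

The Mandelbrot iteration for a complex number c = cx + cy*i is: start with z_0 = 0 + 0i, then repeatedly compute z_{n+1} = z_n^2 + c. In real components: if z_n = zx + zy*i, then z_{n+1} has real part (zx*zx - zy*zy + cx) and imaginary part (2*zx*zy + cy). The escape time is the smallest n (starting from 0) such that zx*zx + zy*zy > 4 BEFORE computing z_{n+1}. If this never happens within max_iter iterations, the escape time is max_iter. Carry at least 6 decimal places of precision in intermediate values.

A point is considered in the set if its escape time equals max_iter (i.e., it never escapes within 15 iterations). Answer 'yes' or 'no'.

z_0 = 0 + 0i, c = 0.4560 + -1.2910i
Iter 1: z = 0.4560 + -1.2910i, |z|^2 = 1.8746
Iter 2: z = -1.0027 + -2.4684i, |z|^2 = 7.0985
Escaped at iteration 2

Answer: no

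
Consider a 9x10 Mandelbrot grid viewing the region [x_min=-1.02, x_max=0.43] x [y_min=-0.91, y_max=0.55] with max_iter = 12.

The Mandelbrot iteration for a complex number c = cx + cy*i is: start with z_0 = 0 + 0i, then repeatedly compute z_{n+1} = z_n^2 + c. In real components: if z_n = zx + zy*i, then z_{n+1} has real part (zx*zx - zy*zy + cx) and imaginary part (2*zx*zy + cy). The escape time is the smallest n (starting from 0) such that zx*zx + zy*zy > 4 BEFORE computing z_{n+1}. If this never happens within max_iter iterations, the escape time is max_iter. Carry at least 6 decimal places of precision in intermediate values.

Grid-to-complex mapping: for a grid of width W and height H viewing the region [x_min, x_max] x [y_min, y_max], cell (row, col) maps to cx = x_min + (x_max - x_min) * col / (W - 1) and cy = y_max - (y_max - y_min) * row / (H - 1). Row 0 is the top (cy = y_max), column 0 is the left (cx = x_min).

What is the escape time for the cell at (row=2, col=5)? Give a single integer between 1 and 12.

z_0 = 0 + 0i, c = -0.1138 + 0.2256i
Iter 1: z = -0.1138 + 0.2256i, |z|^2 = 0.0638
Iter 2: z = -0.1517 + 0.1742i, |z|^2 = 0.0534
Iter 3: z = -0.1211 + 0.1727i, |z|^2 = 0.0445
Iter 4: z = -0.1289 + 0.1837i, |z|^2 = 0.0504
Iter 5: z = -0.1309 + 0.1782i, |z|^2 = 0.0489
Iter 6: z = -0.1284 + 0.1789i, |z|^2 = 0.0485
Iter 7: z = -0.1293 + 0.1796i, |z|^2 = 0.0490
Iter 8: z = -0.1293 + 0.1791i, |z|^2 = 0.0488
Iter 9: z = -0.1291 + 0.1792i, |z|^2 = 0.0488
Iter 10: z = -0.1292 + 0.1793i, |z|^2 = 0.0488
Iter 11: z = -0.1292 + 0.1792i, |z|^2 = 0.0488

Answer: 12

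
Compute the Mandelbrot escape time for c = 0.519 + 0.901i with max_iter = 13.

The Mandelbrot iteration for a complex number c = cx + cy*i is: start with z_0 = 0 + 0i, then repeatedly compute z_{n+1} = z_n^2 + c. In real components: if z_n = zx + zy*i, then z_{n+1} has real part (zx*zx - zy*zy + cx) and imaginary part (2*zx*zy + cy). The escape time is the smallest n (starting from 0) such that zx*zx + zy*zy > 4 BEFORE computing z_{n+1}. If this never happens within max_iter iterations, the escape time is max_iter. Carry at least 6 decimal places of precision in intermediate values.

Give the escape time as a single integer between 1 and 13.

Answer: 3

Derivation:
z_0 = 0 + 0i, c = 0.5190 + 0.9010i
Iter 1: z = 0.5190 + 0.9010i, |z|^2 = 1.0812
Iter 2: z = -0.0234 + 1.8362i, |z|^2 = 3.3723
Iter 3: z = -2.8522 + 0.8149i, |z|^2 = 8.7993
Escaped at iteration 3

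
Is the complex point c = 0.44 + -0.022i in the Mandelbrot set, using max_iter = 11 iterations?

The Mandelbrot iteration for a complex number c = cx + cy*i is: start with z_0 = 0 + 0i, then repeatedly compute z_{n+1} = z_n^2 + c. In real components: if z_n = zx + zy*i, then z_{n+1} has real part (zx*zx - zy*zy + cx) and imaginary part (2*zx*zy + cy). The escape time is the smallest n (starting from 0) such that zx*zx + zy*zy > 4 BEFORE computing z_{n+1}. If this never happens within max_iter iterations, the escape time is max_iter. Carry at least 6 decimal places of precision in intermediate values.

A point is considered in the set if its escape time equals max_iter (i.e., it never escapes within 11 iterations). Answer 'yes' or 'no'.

z_0 = 0 + 0i, c = 0.4400 + -0.0220i
Iter 1: z = 0.4400 + -0.0220i, |z|^2 = 0.1941
Iter 2: z = 0.6331 + -0.0414i, |z|^2 = 0.4025
Iter 3: z = 0.8391 + -0.0744i, |z|^2 = 0.7097
Iter 4: z = 1.1386 + -0.1468i, |z|^2 = 1.3180
Iter 5: z = 1.7149 + -0.3563i, |z|^2 = 3.0677
Iter 6: z = 3.2538 + -1.2441i, |z|^2 = 12.1347
Escaped at iteration 6

Answer: no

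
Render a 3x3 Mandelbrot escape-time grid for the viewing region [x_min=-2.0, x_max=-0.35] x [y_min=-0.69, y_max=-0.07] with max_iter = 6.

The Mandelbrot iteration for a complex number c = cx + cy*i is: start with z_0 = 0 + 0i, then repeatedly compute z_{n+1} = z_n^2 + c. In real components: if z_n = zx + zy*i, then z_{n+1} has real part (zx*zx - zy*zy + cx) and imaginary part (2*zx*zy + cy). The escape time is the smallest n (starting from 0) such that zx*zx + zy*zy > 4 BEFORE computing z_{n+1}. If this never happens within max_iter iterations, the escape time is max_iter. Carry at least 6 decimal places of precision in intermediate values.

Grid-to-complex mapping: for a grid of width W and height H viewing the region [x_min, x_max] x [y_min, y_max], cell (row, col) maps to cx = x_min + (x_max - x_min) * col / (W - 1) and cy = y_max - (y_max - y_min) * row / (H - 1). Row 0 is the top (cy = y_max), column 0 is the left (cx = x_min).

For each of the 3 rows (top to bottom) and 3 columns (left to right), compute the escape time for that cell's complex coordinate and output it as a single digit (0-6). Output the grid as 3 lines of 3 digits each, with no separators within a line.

Answer: 166
166
136

Derivation:
(row=0, col=0): c = -2.0000 + -0.0700i → escape time 1
(row=0, col=1): c = -1.1750 + -0.0700i → escape time 6
(row=0, col=2): c = -0.3500 + -0.0700i → escape time 6
(row=1, col=0): c = -2.0000 + -0.3800i → escape time 1
(row=1, col=1): c = -1.1750 + -0.3800i → escape time 6
(row=1, col=2): c = -0.3500 + -0.3800i → escape time 6
(row=2, col=0): c = -2.0000 + -0.6900i → escape time 1
(row=2, col=1): c = -1.1750 + -0.6900i → escape time 3
(row=2, col=2): c = -0.3500 + -0.6900i → escape time 6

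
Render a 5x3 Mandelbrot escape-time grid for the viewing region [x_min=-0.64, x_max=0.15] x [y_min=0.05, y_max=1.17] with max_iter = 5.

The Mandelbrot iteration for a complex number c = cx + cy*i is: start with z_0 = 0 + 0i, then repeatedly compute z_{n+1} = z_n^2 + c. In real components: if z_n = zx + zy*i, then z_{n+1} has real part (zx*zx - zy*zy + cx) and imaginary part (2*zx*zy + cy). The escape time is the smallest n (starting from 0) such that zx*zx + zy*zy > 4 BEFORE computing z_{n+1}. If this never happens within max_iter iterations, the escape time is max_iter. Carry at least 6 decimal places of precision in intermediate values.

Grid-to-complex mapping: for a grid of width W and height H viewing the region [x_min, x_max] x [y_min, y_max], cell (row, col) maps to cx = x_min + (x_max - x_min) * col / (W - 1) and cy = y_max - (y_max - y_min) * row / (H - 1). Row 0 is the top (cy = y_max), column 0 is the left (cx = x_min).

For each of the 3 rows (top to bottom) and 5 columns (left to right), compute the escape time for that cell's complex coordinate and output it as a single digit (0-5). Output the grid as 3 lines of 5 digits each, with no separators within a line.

Answer: 33433
55555
55555

Derivation:
(row=0, col=0): c = -0.6400 + 1.1700i → escape time 3
(row=0, col=1): c = -0.4425 + 1.1700i → escape time 3
(row=0, col=2): c = -0.2450 + 1.1700i → escape time 4
(row=0, col=3): c = -0.0475 + 1.1700i → escape time 3
(row=0, col=4): c = 0.1500 + 1.1700i → escape time 3
(row=1, col=0): c = -0.6400 + 0.6100i → escape time 5
(row=1, col=1): c = -0.4425 + 0.6100i → escape time 5
(row=1, col=2): c = -0.2450 + 0.6100i → escape time 5
(row=1, col=3): c = -0.0475 + 0.6100i → escape time 5
(row=1, col=4): c = 0.1500 + 0.6100i → escape time 5
(row=2, col=0): c = -0.6400 + 0.0500i → escape time 5
(row=2, col=1): c = -0.4425 + 0.0500i → escape time 5
(row=2, col=2): c = -0.2450 + 0.0500i → escape time 5
(row=2, col=3): c = -0.0475 + 0.0500i → escape time 5
(row=2, col=4): c = 0.1500 + 0.0500i → escape time 5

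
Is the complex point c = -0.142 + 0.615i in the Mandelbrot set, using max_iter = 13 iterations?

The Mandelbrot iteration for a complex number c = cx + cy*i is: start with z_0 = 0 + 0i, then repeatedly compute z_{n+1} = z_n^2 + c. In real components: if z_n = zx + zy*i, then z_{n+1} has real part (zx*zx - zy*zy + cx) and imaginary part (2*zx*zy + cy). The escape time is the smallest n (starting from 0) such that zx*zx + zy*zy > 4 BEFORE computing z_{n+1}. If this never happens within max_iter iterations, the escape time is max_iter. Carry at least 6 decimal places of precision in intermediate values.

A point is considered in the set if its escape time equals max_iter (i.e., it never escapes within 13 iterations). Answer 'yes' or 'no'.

z_0 = 0 + 0i, c = -0.1420 + 0.6150i
Iter 1: z = -0.1420 + 0.6150i, |z|^2 = 0.3984
Iter 2: z = -0.5001 + 0.4403i, |z|^2 = 0.4440
Iter 3: z = -0.0858 + 0.1746i, |z|^2 = 0.0379
Iter 4: z = -0.1651 + 0.5850i, |z|^2 = 0.3695
Iter 5: z = -0.4570 + 0.4218i, |z|^2 = 0.3868
Iter 6: z = -0.1111 + 0.2295i, |z|^2 = 0.0650
Iter 7: z = -0.1823 + 0.5640i, |z|^2 = 0.3514
Iter 8: z = -0.4269 + 0.4093i, |z|^2 = 0.3498
Iter 9: z = -0.1273 + 0.2655i, |z|^2 = 0.0867
Iter 10: z = -0.1963 + 0.5474i, |z|^2 = 0.3382
Iter 11: z = -0.4031 + 0.4001i, |z|^2 = 0.3226
Iter 12: z = -0.1396 + 0.2924i, |z|^2 = 0.1050
Did not escape in 13 iterations → in set

Answer: yes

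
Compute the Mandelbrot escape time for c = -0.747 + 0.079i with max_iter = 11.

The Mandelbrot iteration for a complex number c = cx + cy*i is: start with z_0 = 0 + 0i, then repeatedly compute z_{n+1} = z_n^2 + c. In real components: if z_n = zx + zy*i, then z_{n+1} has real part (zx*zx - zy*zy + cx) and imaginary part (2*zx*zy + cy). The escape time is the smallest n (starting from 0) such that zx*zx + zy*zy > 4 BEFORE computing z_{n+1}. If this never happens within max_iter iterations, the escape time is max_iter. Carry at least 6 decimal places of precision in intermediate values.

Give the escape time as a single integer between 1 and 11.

Answer: 11

Derivation:
z_0 = 0 + 0i, c = -0.7470 + 0.0790i
Iter 1: z = -0.7470 + 0.0790i, |z|^2 = 0.5643
Iter 2: z = -0.1952 + -0.0390i, |z|^2 = 0.0396
Iter 3: z = -0.7104 + 0.0942i, |z|^2 = 0.5136
Iter 4: z = -0.2512 + -0.0549i, |z|^2 = 0.0661
Iter 5: z = -0.6869 + 0.1066i, |z|^2 = 0.4832
Iter 6: z = -0.2865 + -0.0674i, |z|^2 = 0.0866
Iter 7: z = -0.6695 + 0.1176i, |z|^2 = 0.4620
Iter 8: z = -0.3127 + -0.0785i, |z|^2 = 0.1039
Iter 9: z = -0.6554 + 0.1281i, |z|^2 = 0.4460
Iter 10: z = -0.3339 + -0.0889i, |z|^2 = 0.1194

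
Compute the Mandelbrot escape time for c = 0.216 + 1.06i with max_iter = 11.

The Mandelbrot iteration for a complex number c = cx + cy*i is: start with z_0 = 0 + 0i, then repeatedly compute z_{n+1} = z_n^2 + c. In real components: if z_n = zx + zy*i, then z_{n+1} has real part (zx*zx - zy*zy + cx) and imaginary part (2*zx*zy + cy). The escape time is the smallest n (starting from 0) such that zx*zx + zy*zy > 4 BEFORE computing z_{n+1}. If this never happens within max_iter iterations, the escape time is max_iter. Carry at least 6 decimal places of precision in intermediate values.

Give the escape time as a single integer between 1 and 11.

z_0 = 0 + 0i, c = 0.2160 + 1.0600i
Iter 1: z = 0.2160 + 1.0600i, |z|^2 = 1.1703
Iter 2: z = -0.8609 + 1.5179i, |z|^2 = 3.0453
Iter 3: z = -1.3469 + -1.5537i, |z|^2 = 4.2280
Escaped at iteration 3

Answer: 3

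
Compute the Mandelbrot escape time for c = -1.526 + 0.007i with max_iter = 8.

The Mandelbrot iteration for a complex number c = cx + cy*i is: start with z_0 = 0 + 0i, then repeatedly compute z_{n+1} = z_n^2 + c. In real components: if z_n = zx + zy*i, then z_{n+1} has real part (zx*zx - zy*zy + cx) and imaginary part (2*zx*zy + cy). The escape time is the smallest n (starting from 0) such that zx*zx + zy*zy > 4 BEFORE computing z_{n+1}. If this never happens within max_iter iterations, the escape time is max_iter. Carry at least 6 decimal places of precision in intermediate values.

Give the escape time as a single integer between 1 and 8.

Answer: 8

Derivation:
z_0 = 0 + 0i, c = -1.5260 + 0.0070i
Iter 1: z = -1.5260 + 0.0070i, |z|^2 = 2.3287
Iter 2: z = 0.8026 + -0.0144i, |z|^2 = 0.6444
Iter 3: z = -0.8820 + -0.0161i, |z|^2 = 0.7782
Iter 4: z = -0.7483 + 0.0353i, |z|^2 = 0.5613
Iter 5: z = -0.9672 + -0.0459i, |z|^2 = 0.9376
Iter 6: z = -0.5926 + 0.0957i, |z|^2 = 0.3603
Iter 7: z = -1.1840 + -0.1065i, |z|^2 = 1.4133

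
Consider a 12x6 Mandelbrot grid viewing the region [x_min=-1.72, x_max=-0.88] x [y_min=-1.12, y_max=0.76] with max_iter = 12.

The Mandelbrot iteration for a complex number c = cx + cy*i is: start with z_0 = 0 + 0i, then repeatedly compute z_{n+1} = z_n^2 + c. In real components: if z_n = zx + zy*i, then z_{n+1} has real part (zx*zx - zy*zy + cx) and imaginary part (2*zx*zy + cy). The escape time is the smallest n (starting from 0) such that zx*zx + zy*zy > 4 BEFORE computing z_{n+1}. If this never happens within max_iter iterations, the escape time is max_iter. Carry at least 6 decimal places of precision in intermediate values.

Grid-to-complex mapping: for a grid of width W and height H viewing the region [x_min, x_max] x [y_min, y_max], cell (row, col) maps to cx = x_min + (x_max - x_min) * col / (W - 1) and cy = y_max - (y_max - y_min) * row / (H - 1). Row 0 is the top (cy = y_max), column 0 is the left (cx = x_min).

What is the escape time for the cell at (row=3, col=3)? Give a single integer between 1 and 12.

z_0 = 0 + 0i, c = -1.4909 + -0.3680i
Iter 1: z = -1.4909 + -0.3680i, |z|^2 = 2.3582
Iter 2: z = 0.5965 + 0.7293i, |z|^2 = 0.8877
Iter 3: z = -1.6670 + 0.5020i, |z|^2 = 3.0310
Iter 4: z = 1.0360 + -2.0418i, |z|^2 = 5.2422
Escaped at iteration 4

Answer: 4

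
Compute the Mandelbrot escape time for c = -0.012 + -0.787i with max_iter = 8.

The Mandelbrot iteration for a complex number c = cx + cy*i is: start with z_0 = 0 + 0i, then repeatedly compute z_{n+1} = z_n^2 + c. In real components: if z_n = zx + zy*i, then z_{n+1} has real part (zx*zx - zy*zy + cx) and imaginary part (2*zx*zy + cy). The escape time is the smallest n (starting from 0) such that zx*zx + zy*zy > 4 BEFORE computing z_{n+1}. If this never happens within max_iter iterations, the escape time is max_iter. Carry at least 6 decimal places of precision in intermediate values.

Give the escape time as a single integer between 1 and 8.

Answer: 8

Derivation:
z_0 = 0 + 0i, c = -0.0120 + -0.7870i
Iter 1: z = -0.0120 + -0.7870i, |z|^2 = 0.6195
Iter 2: z = -0.6312 + -0.7681i, |z|^2 = 0.9884
Iter 3: z = -0.2036 + 0.1827i, |z|^2 = 0.0748
Iter 4: z = -0.0039 + -0.8614i, |z|^2 = 0.7420
Iter 5: z = -0.7540 + -0.7802i, |z|^2 = 1.1772
Iter 6: z = -0.0523 + 0.3895i, |z|^2 = 0.1544
Iter 7: z = -0.1610 + -0.8277i, |z|^2 = 0.7110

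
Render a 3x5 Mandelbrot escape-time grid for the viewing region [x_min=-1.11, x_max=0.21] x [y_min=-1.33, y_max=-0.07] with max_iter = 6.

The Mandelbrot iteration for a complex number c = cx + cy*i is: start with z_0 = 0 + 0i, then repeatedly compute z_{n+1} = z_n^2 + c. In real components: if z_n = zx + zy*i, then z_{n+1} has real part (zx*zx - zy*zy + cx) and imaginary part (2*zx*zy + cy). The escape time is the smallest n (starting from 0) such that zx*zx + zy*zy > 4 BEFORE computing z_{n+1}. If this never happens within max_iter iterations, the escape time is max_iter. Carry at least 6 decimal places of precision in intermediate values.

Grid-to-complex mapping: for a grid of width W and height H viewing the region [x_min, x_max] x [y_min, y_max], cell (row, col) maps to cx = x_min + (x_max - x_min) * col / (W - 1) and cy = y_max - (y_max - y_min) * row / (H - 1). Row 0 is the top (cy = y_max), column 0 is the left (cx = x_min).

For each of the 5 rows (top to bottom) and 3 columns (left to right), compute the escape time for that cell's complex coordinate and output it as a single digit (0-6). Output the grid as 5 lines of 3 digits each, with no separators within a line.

(row=0, col=0): c = -1.1100 + -0.0700i → escape time 6
(row=0, col=1): c = -0.4500 + -0.0700i → escape time 6
(row=0, col=2): c = 0.2100 + -0.0700i → escape time 6
(row=1, col=0): c = -1.1100 + -0.3850i → escape time 6
(row=1, col=1): c = -0.4500 + -0.3850i → escape time 6
(row=1, col=2): c = 0.2100 + -0.3850i → escape time 6
(row=2, col=0): c = -1.1100 + -0.7000i → escape time 3
(row=2, col=1): c = -0.4500 + -0.7000i → escape time 6
(row=2, col=2): c = 0.2100 + -0.7000i → escape time 6
(row=3, col=0): c = -1.1100 + -1.0150i → escape time 3
(row=3, col=1): c = -0.4500 + -1.0150i → escape time 4
(row=3, col=2): c = 0.2100 + -1.0150i → escape time 4
(row=4, col=0): c = -1.1100 + -1.3300i → escape time 2
(row=4, col=1): c = -0.4500 + -1.3300i → escape time 2
(row=4, col=2): c = 0.2100 + -1.3300i → escape time 2

Answer: 666
666
366
344
222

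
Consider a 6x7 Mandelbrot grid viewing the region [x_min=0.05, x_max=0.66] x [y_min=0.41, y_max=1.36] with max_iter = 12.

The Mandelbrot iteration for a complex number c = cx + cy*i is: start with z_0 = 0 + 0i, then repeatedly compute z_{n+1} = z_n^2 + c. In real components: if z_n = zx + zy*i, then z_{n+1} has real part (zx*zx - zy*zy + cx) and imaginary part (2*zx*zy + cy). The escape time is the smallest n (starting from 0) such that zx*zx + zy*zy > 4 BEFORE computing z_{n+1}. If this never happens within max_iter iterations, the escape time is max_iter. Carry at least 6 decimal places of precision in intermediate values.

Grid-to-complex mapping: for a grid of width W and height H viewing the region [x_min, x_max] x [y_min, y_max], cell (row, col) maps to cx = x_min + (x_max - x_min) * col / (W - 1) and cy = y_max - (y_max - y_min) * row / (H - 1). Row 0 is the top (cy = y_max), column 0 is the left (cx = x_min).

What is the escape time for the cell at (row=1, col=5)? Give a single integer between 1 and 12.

z_0 = 0 + 0i, c = 0.6600 + 1.2017i
Iter 1: z = 0.6600 + 1.2017i, |z|^2 = 1.8796
Iter 2: z = -0.3484 + 2.7879i, |z|^2 = 7.8936
Escaped at iteration 2

Answer: 2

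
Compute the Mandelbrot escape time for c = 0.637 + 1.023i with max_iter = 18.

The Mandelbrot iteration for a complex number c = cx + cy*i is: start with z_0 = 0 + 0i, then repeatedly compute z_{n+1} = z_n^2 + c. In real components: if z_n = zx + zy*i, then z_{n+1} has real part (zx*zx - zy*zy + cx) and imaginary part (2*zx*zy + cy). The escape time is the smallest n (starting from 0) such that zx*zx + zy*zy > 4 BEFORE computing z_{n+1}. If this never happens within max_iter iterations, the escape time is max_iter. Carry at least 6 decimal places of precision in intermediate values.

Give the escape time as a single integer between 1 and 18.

Answer: 2

Derivation:
z_0 = 0 + 0i, c = 0.6370 + 1.0230i
Iter 1: z = 0.6370 + 1.0230i, |z|^2 = 1.4523
Iter 2: z = -0.0038 + 2.3263i, |z|^2 = 5.4117
Escaped at iteration 2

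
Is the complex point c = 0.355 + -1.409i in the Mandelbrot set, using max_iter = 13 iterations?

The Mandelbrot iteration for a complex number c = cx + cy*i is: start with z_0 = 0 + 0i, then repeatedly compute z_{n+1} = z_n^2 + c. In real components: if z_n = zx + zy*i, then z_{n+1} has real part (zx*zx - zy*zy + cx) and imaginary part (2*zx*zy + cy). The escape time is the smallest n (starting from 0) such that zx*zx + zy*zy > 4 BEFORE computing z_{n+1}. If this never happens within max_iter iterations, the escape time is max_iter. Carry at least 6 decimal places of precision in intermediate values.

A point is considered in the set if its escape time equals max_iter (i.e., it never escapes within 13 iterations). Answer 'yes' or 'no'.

Answer: no

Derivation:
z_0 = 0 + 0i, c = 0.3550 + -1.4090i
Iter 1: z = 0.3550 + -1.4090i, |z|^2 = 2.1113
Iter 2: z = -1.5043 + -2.4094i, |z|^2 = 8.0679
Escaped at iteration 2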